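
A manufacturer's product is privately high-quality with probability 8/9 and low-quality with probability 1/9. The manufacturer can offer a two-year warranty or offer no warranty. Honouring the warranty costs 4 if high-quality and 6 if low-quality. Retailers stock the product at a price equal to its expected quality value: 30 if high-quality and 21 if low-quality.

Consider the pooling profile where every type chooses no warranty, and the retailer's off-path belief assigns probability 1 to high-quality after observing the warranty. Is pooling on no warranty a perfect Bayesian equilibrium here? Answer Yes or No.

Yes

On path, the retailer holds the prior and pays 8/9·30 + 1/9·21 = 29. Off path (the warranty), believing high-quality, it pays 30.
high-quality: no warranty nets 29; the warranty nets 30 − 4 = 26. high-quality stays.
low-quality: no warranty nets 29; the warranty nets 30 − 6 = 24. low-quality stays.
No type deviates, so pooling is sustained.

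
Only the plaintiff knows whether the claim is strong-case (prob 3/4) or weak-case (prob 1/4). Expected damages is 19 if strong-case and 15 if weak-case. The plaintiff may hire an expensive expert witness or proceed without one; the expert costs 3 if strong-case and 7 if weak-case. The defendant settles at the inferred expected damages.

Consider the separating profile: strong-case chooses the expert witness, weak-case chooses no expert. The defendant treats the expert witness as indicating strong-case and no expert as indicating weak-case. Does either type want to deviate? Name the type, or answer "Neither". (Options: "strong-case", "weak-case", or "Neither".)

Neither

The expert witness pays 19; no expert pays 15.
strong-case: assigned the expert witness, nets 19 − 3 = 16; deviating to no expert nets 15.
weak-case: assigned no expert, nets 15; deviating to the expert witness nets 19 − 7 = 12.
Both types strictly prefer their assigned action; no profitable deviation.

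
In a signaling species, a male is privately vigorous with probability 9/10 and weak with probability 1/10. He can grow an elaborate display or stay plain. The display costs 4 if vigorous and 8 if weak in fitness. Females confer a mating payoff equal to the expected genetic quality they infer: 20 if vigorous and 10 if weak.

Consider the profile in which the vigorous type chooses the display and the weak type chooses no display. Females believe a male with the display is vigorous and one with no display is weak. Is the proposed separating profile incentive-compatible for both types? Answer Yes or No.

No

Under these beliefs, the display earns mating payoff 20 and no display earns mating payoff 10.
vigorous: the display nets 20 − 4 = 16; no display nets 10. vigorous prefers the display.
weak: the display nets 20 − 8 = 12; no display nets 10. weak would deviate to the display.
weak has a profitable deviation, so the profile is not an equilibrium.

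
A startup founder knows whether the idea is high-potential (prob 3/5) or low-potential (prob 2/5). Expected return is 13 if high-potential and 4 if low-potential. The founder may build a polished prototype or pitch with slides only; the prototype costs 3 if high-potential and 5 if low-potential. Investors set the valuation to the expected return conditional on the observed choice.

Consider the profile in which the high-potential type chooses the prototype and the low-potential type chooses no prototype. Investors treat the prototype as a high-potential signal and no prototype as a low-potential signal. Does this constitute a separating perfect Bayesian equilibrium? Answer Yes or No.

No

Under these beliefs, the prototype earns valuation 13 and no prototype earns valuation 4.
high-potential: the prototype nets 13 − 3 = 10; no prototype nets 4. high-potential prefers the prototype.
low-potential: the prototype nets 13 − 5 = 8; no prototype nets 4. low-potential would deviate to the prototype.
low-potential has a profitable deviation, so the profile is not an equilibrium.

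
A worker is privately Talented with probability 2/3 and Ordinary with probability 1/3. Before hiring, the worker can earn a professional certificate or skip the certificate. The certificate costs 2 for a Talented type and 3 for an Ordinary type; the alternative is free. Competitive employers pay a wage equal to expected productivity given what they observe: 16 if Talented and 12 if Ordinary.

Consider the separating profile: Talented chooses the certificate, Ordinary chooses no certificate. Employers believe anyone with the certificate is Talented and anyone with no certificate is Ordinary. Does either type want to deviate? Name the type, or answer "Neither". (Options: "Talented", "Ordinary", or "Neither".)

The certificate pays 16; no certificate pays 12.
Talented: assigned the certificate, nets 16 − 2 = 14; deviating to no certificate nets 12.
Ordinary: assigned no certificate, nets 12; deviating to the certificate nets 16 − 3 = 13.
The Ordinary type gains 1 by deviating.

Ordinary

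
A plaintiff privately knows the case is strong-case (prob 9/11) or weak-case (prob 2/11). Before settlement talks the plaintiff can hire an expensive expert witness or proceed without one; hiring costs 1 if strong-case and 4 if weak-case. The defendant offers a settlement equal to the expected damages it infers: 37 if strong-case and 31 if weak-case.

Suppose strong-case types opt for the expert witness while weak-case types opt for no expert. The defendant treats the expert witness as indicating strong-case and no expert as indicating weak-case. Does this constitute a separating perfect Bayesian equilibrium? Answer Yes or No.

Under these beliefs, the expert witness earns settlement 37 and no expert earns settlement 31.
strong-case: the expert witness nets 37 − 1 = 36; no expert nets 31. strong-case prefers the expert witness.
weak-case: the expert witness nets 37 − 4 = 33; no expert nets 31. weak-case would deviate to the expert witness.
weak-case has a profitable deviation, so the profile is not an equilibrium.

No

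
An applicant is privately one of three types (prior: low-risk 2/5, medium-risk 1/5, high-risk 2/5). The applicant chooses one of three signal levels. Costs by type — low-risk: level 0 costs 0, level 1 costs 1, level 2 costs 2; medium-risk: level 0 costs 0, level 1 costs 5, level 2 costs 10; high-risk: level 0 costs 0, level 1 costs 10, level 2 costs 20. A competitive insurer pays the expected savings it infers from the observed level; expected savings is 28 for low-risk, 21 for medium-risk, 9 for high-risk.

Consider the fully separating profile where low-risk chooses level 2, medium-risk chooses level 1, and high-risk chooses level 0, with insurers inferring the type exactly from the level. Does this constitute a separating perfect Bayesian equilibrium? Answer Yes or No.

Separating rebates: level 2 → 28, level 1 → 21, level 0 → 9.
low-risk (assigned level 2): level 0: 9 − 0 = 9; level 1: 21 − 1 = 20; level 2: 28 − 2 = 26. low-risk stays.
medium-risk (assigned level 1): level 0: 9 − 0 = 9; level 1: 21 − 5 = 16; level 2: 28 − 10 = 18. medium-risk prefers level 2.
high-risk (assigned level 0): level 0: 9 − 0 = 9; level 1: 21 − 10 = 11; level 2: 28 − 20 = 8. high-risk prefers level 1.
At least one type deviates; the separating profile fails.

No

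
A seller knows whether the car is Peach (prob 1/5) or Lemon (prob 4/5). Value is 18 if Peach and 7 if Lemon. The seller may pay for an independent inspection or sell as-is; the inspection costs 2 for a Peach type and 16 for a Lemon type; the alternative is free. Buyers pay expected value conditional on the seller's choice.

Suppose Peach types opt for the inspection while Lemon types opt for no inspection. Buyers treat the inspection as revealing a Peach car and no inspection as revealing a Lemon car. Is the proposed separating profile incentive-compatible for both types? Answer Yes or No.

Under these beliefs, the inspection earns price 18 and no inspection earns price 7.
Peach: the inspection nets 18 − 2 = 16; no inspection nets 7. Peach prefers the inspection.
Lemon: the inspection nets 18 − 16 = 2; no inspection nets 7. Lemon prefers no inspection.
Neither type deviates, so the separating profile is an equilibrium.

Yes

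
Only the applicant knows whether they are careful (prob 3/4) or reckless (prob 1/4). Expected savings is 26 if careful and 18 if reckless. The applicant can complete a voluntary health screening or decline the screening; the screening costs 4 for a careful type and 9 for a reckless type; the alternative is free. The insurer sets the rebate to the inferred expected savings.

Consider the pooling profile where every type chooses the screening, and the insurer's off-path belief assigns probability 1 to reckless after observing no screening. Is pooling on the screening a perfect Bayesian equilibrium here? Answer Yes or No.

No

On path, the insurer holds the prior and pays 3/4·26 + 1/4·18 = 24. Off path (no screening), believing reckless, it pays 18.
careful: the screening nets 24 − 4 = 20; no screening nets 18. careful stays.
reckless: the screening nets 24 − 9 = 15; no screening nets 18. reckless would deviate.
A type deviates, so pooling fails.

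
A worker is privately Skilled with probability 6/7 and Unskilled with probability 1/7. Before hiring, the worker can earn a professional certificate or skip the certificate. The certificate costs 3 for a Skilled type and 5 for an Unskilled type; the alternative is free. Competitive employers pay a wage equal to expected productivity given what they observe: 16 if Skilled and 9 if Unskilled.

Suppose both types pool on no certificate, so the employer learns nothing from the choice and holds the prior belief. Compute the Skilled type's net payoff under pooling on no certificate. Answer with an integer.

Pooled wage = 6/7·16 + 1/7·9 = 15.
Skilled pays no cost for no certificate, so net payoff = 15.

15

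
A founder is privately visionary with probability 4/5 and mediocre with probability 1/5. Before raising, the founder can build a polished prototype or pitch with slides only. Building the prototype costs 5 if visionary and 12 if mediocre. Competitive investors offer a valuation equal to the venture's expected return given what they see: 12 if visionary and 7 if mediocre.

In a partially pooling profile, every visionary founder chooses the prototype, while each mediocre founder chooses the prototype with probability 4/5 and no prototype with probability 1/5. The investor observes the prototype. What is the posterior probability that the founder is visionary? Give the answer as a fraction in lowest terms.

P(the prototype) = (4/5)·1 + (1/5)·(4/5) = 24/25.
By Bayes' rule, P(visionary | the prototype) = (4/5) / (24/25) = 5/6.

5/6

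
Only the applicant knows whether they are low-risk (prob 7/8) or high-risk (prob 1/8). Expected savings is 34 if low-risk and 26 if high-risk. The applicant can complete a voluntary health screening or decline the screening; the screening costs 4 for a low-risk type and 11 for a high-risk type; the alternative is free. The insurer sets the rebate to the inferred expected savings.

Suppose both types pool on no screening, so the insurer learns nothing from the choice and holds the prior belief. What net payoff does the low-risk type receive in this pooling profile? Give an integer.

33

Pooled rebate = 7/8·34 + 1/8·26 = 33.
low-risk pays no cost for no screening, so net payoff = 33.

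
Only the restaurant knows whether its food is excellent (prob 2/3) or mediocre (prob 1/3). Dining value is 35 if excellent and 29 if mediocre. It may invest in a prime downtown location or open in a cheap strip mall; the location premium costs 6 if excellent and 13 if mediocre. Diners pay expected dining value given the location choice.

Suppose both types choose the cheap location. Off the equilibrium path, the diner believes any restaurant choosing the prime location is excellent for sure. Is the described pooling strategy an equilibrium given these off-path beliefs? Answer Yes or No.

On path, the diner holds the prior and pays 2/3·35 + 1/3·29 = 33. Off path (the prime location), believing excellent, it pays 35.
excellent: the cheap location nets 33; the prime location nets 35 − 6 = 29. excellent stays.
mediocre: the cheap location nets 33; the prime location nets 35 − 13 = 22. mediocre stays.
No type deviates, so pooling is sustained.

Yes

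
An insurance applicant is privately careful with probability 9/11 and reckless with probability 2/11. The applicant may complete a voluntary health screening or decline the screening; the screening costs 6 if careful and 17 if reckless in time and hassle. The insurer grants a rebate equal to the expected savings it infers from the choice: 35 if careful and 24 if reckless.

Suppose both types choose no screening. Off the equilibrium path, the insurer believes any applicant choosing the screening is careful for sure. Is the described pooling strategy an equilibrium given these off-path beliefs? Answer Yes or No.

On path, the insurer holds the prior and pays 9/11·35 + 2/11·24 = 33. Off path (the screening), believing careful, it pays 35.
careful: no screening nets 33; the screening nets 35 − 6 = 29. careful stays.
reckless: no screening nets 33; the screening nets 35 − 17 = 18. reckless stays.
No type deviates, so pooling is sustained.

Yes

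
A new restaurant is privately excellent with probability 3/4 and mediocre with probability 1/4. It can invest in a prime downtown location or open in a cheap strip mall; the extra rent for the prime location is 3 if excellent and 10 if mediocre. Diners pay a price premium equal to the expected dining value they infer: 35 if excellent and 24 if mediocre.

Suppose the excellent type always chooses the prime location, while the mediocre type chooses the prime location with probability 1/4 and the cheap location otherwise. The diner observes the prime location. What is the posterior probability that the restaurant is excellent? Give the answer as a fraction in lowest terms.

12/13

P(the prime location) = (3/4)·1 + (1/4)·(1/4) = 13/16.
By Bayes' rule, P(excellent | the prime location) = (3/4) / (13/16) = 12/13.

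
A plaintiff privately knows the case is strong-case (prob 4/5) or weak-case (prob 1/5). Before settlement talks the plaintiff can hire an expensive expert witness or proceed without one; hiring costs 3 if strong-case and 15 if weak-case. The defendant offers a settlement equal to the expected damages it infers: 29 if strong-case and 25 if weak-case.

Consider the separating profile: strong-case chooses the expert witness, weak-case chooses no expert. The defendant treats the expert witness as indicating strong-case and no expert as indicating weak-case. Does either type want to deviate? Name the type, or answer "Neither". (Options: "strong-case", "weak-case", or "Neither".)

Neither

The expert witness pays 29; no expert pays 25.
strong-case: assigned the expert witness, nets 29 − 3 = 26; deviating to no expert nets 25.
weak-case: assigned no expert, nets 25; deviating to the expert witness nets 29 − 15 = 14.
Both types strictly prefer their assigned action; no profitable deviation.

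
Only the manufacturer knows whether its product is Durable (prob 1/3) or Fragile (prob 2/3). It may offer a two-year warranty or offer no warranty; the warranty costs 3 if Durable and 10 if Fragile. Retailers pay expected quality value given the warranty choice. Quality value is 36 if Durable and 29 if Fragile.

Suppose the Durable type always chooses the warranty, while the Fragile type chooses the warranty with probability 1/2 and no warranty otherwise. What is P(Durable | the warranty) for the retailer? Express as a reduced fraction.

P(the warranty) = (1/3)·1 + (2/3)·(1/2) = 2/3.
By Bayes' rule, P(Durable | the warranty) = (1/3) / (2/3) = 1/2.

1/2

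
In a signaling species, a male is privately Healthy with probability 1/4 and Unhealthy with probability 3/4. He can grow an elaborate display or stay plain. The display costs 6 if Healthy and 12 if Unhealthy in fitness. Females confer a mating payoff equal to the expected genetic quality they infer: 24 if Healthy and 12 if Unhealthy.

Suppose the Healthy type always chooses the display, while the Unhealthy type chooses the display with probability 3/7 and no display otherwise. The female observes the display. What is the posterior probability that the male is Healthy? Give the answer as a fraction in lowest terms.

P(the display) = (1/4)·1 + (3/4)·(3/7) = 4/7.
By Bayes' rule, P(Healthy | the display) = (1/4) / (4/7) = 7/16.

7/16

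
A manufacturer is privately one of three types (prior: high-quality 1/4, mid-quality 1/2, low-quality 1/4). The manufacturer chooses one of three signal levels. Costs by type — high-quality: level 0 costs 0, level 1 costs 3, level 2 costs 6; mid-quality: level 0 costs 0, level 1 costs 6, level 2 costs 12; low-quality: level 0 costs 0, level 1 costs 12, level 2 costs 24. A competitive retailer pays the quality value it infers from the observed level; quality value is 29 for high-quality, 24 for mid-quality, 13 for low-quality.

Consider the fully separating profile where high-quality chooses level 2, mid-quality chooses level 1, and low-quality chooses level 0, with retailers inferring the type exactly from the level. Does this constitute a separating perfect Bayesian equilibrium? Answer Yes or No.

Yes

Separating prices: level 2 → 29, level 1 → 24, level 0 → 13.
high-quality (assigned level 2): level 0: 13 − 0 = 13; level 1: 24 − 3 = 21; level 2: 29 − 6 = 23. high-quality stays.
mid-quality (assigned level 1): level 0: 13 − 0 = 13; level 1: 24 − 6 = 18; level 2: 29 − 12 = 17. mid-quality stays.
low-quality (assigned level 0): level 0: 13 − 0 = 13; level 1: 24 − 12 = 12; level 2: 29 − 24 = 5. low-quality stays.
Every type prefers its assigned level; separation holds.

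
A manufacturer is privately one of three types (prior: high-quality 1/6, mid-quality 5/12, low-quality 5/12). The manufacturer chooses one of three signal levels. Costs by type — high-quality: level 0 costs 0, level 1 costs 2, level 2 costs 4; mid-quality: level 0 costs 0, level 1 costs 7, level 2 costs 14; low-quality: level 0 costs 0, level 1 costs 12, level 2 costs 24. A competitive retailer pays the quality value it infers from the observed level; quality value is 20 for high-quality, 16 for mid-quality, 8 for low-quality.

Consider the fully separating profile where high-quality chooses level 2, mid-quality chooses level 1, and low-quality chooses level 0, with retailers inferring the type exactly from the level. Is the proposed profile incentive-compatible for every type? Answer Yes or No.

Separating prices: level 2 → 20, level 1 → 16, level 0 → 8.
high-quality (assigned level 2): level 0: 8 − 0 = 8; level 1: 16 − 2 = 14; level 2: 20 − 4 = 16. high-quality stays.
mid-quality (assigned level 1): level 0: 8 − 0 = 8; level 1: 16 − 7 = 9; level 2: 20 − 14 = 6. mid-quality stays.
low-quality (assigned level 0): level 0: 8 − 0 = 8; level 1: 16 − 12 = 4; level 2: 20 − 24 = -4. low-quality stays.
Every type prefers its assigned level; separation holds.

Yes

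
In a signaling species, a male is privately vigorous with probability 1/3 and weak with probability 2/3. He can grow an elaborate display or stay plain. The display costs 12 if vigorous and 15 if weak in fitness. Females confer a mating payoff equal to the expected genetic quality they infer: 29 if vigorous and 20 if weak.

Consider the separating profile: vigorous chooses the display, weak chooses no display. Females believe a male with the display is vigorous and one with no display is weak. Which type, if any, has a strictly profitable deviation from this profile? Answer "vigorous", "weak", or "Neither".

The display pays 29; no display pays 20.
vigorous: assigned the display, nets 29 − 12 = 17; deviating to no display nets 20.
weak: assigned no display, nets 20; deviating to the display nets 29 − 15 = 14.
The vigorous type gains 3 by deviating.

vigorous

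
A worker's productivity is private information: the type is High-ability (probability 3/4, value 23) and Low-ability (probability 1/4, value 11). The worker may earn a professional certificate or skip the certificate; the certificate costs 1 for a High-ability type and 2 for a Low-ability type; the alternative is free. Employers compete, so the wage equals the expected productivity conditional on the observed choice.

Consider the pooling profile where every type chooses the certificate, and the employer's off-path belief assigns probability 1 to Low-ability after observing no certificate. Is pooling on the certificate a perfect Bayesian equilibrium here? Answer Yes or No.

On path, the employer holds the prior and pays 3/4·23 + 1/4·11 = 20. Off path (no certificate), believing Low-ability, it pays 11.
High-ability: the certificate nets 20 − 1 = 19; no certificate nets 11. High-ability stays.
Low-ability: the certificate nets 20 − 2 = 18; no certificate nets 11. Low-ability stays.
No type deviates, so pooling is sustained.

Yes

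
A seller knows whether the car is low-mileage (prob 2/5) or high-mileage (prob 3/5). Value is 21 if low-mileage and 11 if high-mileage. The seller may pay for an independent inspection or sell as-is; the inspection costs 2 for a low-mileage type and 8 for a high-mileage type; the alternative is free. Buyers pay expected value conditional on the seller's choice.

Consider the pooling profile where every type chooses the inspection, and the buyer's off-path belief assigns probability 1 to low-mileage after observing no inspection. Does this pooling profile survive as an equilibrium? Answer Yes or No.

On path, the buyer holds the prior and pays 2/5·21 + 3/5·11 = 15. Off path (no inspection), believing low-mileage, it pays 21.
low-mileage: the inspection nets 15 − 2 = 13; no inspection nets 21. low-mileage would deviate.
high-mileage: the inspection nets 15 − 8 = 7; no inspection nets 21. high-mileage would deviate.
A type deviates, so pooling fails.

No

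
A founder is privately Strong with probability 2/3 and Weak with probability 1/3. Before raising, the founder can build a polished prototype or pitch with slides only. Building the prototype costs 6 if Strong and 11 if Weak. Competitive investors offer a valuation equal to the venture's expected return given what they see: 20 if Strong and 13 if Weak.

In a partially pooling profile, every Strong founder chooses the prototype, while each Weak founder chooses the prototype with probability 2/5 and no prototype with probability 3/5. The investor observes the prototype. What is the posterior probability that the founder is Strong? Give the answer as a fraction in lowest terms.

5/6

P(the prototype) = (2/3)·1 + (1/3)·(2/5) = 4/5.
By Bayes' rule, P(Strong | the prototype) = (2/3) / (4/5) = 5/6.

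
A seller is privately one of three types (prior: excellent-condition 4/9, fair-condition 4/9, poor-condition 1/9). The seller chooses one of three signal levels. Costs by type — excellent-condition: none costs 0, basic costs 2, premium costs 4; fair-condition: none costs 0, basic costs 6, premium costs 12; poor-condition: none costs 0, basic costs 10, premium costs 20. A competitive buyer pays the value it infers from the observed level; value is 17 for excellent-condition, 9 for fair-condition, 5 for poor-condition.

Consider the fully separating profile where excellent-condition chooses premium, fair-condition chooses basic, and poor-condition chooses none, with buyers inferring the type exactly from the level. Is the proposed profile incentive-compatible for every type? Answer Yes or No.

No

Separating prices: premium → 17, basic → 9, none → 5.
excellent-condition (assigned premium): none: 5 − 0 = 5; basic: 9 − 2 = 7; premium: 17 − 4 = 13. excellent-condition stays.
fair-condition (assigned basic): none: 5 − 0 = 5; basic: 9 − 6 = 3; premium: 17 − 12 = 5. fair-condition prefers none.
poor-condition (assigned none): none: 5 − 0 = 5; basic: 9 − 10 = -1; premium: 17 − 20 = -3. poor-condition stays.
At least one type deviates; the separating profile fails.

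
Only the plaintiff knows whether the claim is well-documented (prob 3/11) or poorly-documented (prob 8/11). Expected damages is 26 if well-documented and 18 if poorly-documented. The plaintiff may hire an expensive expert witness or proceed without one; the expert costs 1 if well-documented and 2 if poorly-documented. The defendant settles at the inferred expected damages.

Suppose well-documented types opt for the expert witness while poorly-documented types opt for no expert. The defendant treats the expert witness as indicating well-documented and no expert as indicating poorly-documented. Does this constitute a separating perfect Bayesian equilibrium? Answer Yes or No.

Under these beliefs, the expert witness earns settlement 26 and no expert earns settlement 18.
well-documented: the expert witness nets 26 − 1 = 25; no expert nets 18. well-documented prefers the expert witness.
poorly-documented: the expert witness nets 26 − 2 = 24; no expert nets 18. poorly-documented would deviate to the expert witness.
poorly-documented has a profitable deviation, so the profile is not an equilibrium.

No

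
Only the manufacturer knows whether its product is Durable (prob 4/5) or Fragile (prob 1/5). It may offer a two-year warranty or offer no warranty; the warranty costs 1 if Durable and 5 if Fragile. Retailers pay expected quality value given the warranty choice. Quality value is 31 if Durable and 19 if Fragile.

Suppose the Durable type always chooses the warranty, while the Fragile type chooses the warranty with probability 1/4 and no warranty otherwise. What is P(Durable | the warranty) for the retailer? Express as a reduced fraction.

P(the warranty) = (4/5)·1 + (1/5)·(1/4) = 17/20.
By Bayes' rule, P(Durable | the warranty) = (4/5) / (17/20) = 16/17.

16/17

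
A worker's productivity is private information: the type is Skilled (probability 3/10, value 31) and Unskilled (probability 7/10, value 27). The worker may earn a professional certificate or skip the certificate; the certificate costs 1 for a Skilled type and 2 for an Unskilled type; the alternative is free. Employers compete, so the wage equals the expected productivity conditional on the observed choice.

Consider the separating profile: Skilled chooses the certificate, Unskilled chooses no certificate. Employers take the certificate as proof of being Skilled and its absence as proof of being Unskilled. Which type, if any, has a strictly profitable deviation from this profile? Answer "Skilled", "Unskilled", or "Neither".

Unskilled

The certificate pays 31; no certificate pays 27.
Skilled: assigned the certificate, nets 31 − 1 = 30; deviating to no certificate nets 27.
Unskilled: assigned no certificate, nets 27; deviating to the certificate nets 31 − 2 = 29.
The Unskilled type gains 2 by deviating.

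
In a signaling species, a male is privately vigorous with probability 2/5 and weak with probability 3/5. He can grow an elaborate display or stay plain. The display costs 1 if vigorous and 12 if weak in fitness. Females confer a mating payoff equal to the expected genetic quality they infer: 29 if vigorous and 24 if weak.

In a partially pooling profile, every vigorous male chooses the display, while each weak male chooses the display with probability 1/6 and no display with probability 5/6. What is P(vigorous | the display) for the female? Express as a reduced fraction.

P(the display) = (2/5)·1 + (3/5)·(1/6) = 1/2.
By Bayes' rule, P(vigorous | the display) = (2/5) / (1/2) = 4/5.

4/5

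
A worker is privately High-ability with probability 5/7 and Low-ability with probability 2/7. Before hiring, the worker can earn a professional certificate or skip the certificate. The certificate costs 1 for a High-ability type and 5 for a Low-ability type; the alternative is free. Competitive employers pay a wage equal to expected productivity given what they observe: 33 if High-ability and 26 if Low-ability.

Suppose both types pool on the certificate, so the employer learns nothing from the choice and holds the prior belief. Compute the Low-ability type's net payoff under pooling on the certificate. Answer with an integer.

26

Pooled wage = 5/7·33 + 2/7·26 = 31.
Low-ability pays cost 5 for the certificate, so net payoff = 31 − 5 = 26.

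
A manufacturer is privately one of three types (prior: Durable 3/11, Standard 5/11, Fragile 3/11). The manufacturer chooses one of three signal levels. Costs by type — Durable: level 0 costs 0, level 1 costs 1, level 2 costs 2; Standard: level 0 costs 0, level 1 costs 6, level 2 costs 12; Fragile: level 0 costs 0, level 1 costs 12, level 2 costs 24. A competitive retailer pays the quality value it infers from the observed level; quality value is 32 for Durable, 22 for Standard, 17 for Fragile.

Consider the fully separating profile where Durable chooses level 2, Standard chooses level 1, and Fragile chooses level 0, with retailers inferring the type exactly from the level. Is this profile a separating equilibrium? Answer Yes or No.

Separating prices: level 2 → 32, level 1 → 22, level 0 → 17.
Durable (assigned level 2): level 0: 17 − 0 = 17; level 1: 22 − 1 = 21; level 2: 32 − 2 = 30. Durable stays.
Standard (assigned level 1): level 0: 17 − 0 = 17; level 1: 22 − 6 = 16; level 2: 32 − 12 = 20. Standard prefers level 2.
Fragile (assigned level 0): level 0: 17 − 0 = 17; level 1: 22 − 12 = 10; level 2: 32 − 24 = 8. Fragile stays.
At least one type deviates; the separating profile fails.

No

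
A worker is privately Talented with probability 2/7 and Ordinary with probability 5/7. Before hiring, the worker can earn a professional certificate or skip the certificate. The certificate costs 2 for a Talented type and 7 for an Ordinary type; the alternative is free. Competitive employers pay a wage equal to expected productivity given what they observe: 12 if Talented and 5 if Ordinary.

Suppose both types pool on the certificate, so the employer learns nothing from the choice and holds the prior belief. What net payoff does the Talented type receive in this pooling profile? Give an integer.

Pooled wage = 2/7·12 + 5/7·5 = 7.
Talented pays cost 2 for the certificate, so net payoff = 7 − 2 = 5.

5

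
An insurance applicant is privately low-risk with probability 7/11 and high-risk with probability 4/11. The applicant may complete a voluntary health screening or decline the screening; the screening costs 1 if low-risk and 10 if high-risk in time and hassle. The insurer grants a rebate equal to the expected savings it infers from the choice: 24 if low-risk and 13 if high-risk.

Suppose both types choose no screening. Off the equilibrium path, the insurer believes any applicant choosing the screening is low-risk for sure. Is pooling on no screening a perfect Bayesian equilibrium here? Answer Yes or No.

On path, the insurer holds the prior and pays 7/11·24 + 4/11·13 = 20. Off path (the screening), believing low-risk, it pays 24.
low-risk: no screening nets 20; the screening nets 24 − 1 = 23. low-risk would deviate.
high-risk: no screening nets 20; the screening nets 24 − 10 = 14. high-risk stays.
A type deviates, so pooling fails.

No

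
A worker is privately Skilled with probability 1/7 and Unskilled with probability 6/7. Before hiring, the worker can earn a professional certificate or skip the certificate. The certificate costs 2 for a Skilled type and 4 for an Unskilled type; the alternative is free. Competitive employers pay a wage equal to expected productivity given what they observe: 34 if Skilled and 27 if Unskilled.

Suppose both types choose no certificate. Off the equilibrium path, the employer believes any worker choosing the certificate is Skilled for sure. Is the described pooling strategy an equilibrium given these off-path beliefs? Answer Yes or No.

On path, the employer holds the prior and pays 1/7·34 + 6/7·27 = 28. Off path (the certificate), believing Skilled, it pays 34.
Skilled: no certificate nets 28; the certificate nets 34 − 2 = 32. Skilled would deviate.
Unskilled: no certificate nets 28; the certificate nets 34 − 4 = 30. Unskilled would deviate.
A type deviates, so pooling fails.

No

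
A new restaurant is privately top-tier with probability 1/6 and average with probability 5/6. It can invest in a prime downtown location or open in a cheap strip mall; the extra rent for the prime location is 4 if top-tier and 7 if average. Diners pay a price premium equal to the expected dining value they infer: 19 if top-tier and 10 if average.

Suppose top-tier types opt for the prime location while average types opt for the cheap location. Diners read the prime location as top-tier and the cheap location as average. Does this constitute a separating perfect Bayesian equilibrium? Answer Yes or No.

No

Under these beliefs, the prime location earns price premium 19 and the cheap location earns price premium 10.
top-tier: the prime location nets 19 − 4 = 15; the cheap location nets 10. top-tier prefers the prime location.
average: the prime location nets 19 − 7 = 12; the cheap location nets 10. average would deviate to the prime location.
average has a profitable deviation, so the profile is not an equilibrium.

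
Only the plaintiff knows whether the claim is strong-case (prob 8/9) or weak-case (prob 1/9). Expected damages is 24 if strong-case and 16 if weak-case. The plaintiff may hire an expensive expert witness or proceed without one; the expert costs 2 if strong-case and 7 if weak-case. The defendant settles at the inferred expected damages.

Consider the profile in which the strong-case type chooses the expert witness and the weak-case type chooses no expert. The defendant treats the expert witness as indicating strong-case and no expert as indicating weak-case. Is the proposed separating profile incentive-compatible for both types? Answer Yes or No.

No

Under these beliefs, the expert witness earns settlement 24 and no expert earns settlement 16.
strong-case: the expert witness nets 24 − 2 = 22; no expert nets 16. strong-case prefers the expert witness.
weak-case: the expert witness nets 24 − 7 = 17; no expert nets 16. weak-case would deviate to the expert witness.
weak-case has a profitable deviation, so the profile is not an equilibrium.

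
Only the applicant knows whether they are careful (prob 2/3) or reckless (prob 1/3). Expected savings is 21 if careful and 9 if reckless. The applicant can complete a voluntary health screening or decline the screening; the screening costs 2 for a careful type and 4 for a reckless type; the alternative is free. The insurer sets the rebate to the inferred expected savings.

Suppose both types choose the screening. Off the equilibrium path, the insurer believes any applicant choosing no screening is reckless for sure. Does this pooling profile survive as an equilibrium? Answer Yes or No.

On path, the insurer holds the prior and pays 2/3·21 + 1/3·9 = 17. Off path (no screening), believing reckless, it pays 9.
careful: the screening nets 17 − 2 = 15; no screening nets 9. careful stays.
reckless: the screening nets 17 − 4 = 13; no screening nets 9. reckless stays.
No type deviates, so pooling is sustained.

Yes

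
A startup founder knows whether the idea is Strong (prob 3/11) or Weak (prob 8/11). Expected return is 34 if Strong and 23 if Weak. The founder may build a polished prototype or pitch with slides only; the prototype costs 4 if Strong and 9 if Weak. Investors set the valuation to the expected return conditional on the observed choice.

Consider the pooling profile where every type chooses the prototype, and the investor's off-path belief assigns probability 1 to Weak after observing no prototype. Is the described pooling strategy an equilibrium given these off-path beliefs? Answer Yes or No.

No

On path, the investor holds the prior and pays 3/11·34 + 8/11·23 = 26. Off path (no prototype), believing Weak, it pays 23.
Strong: the prototype nets 26 − 4 = 22; no prototype nets 23. Strong would deviate.
Weak: the prototype nets 26 − 9 = 17; no prototype nets 23. Weak would deviate.
A type deviates, so pooling fails.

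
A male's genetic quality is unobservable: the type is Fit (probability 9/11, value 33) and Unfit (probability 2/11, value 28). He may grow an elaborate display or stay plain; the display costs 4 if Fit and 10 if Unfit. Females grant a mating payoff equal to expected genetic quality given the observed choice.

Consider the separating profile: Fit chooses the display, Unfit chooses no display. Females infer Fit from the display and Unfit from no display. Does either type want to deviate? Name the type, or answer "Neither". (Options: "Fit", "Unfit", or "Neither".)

The display pays 33; no display pays 28.
Fit: assigned the display, nets 33 − 4 = 29; deviating to no display nets 28.
Unfit: assigned no display, nets 28; deviating to the display nets 33 − 10 = 23.
Both types strictly prefer their assigned action; no profitable deviation.

Neither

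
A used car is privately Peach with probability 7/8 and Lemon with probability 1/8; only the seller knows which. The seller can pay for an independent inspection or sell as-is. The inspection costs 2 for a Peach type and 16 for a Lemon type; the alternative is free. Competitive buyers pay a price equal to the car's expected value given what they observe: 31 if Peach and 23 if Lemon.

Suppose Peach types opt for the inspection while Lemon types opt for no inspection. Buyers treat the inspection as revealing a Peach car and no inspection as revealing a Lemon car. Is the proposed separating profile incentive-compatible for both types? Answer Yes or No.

Yes

Under these beliefs, the inspection earns price 31 and no inspection earns price 23.
Peach: the inspection nets 31 − 2 = 29; no inspection nets 23. Peach prefers the inspection.
Lemon: the inspection nets 31 − 16 = 15; no inspection nets 23. Lemon prefers no inspection.
Neither type deviates, so the separating profile is an equilibrium.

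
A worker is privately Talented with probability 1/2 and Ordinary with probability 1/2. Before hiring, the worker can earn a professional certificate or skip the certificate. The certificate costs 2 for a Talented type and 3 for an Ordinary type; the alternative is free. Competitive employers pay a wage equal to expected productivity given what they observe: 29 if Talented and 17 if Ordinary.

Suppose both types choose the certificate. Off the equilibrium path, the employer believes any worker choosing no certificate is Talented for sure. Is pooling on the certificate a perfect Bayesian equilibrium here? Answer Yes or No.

On path, the employer holds the prior and pays 1/2·29 + 1/2·17 = 23. Off path (no certificate), believing Talented, it pays 29.
Talented: the certificate nets 23 − 2 = 21; no certificate nets 29. Talented would deviate.
Ordinary: the certificate nets 23 − 3 = 20; no certificate nets 29. Ordinary would deviate.
A type deviates, so pooling fails.

No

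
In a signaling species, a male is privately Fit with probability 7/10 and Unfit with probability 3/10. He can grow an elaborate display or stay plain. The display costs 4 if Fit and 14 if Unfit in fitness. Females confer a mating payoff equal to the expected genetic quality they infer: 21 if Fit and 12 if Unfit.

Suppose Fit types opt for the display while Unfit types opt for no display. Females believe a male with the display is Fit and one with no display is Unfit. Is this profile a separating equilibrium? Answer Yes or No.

Yes

Under these beliefs, the display earns mating payoff 21 and no display earns mating payoff 12.
Fit: the display nets 21 − 4 = 17; no display nets 12. Fit prefers the display.
Unfit: the display nets 21 − 14 = 7; no display nets 12. Unfit prefers no display.
Neither type deviates, so the separating profile is an equilibrium.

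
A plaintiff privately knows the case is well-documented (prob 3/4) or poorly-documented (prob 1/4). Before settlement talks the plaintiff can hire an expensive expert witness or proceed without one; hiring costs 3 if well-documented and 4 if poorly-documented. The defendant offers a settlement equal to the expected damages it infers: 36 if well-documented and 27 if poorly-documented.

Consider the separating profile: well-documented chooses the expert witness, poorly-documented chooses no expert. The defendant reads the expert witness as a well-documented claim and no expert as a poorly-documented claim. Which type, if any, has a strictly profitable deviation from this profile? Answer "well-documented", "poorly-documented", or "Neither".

The expert witness pays 36; no expert pays 27.
well-documented: assigned the expert witness, nets 36 − 3 = 33; deviating to no expert nets 27.
poorly-documented: assigned no expert, nets 27; deviating to the expert witness nets 36 − 4 = 32.
The poorly-documented type gains 5 by deviating.

poorly-documented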